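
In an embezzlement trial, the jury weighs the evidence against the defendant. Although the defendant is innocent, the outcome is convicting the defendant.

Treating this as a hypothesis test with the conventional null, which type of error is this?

The null hypothesis here is that the defendant is innocent.
'Convicting the defendant' corresponds to rejecting H₀.
H₀ was rejected but H₀ is true — a Type I error (false positive).

Type I error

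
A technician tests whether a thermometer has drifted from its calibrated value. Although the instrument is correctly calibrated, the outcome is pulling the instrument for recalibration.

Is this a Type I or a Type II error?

Type I error

The null hypothesis here is that the instrument is correctly calibrated.
'Pulling the instrument for recalibration' corresponds to rejecting H₀.
H₀ was rejected but H₀ is true — a Type I error (false positive).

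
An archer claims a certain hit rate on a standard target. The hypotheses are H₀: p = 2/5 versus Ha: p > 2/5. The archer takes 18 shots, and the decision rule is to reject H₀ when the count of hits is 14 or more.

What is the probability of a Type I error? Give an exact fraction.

α = P(reject H₀ | H₀ true) = P(K ≥ 14 | p = 2/5), with K ~ Binomial(18, 2/5).
Summing C(18,j)(2/5)^j(3/5)^{18−j} for j = 14,…,18 gives 976093184/762939453125.

976093184/762939453125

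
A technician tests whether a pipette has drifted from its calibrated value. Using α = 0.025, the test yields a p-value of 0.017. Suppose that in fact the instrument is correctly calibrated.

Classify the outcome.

The conventional null hypothesis is that the instrument is correctly calibrated.
Since p = 0.017 < α = 0.025, H₀ is rejected.
H₀ is true (actually the instrument is correctly calibrated).
Rejecting a true H₀ is a Type I error.

Type I error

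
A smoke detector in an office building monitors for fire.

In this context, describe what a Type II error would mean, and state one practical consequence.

A Type II error would mean concluding that there is no fire (or at least failing to establish that there is a fire) when in fact there is a fire. Consequence: a real fire goes undetected.

With the conventional null hypothesis that there is no fire:
A Type II error is failing to reject H₀ when H₀ is false.
Here that means remaining silent when actually there is a fire.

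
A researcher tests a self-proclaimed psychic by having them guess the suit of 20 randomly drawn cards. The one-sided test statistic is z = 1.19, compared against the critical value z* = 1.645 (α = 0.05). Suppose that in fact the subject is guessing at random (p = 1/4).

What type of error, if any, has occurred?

No error (correct decision).

The conventional null hypothesis is that the subject is guessing at random (p = 1/4).
Since z = 1.19 ≤ z* = 1.645, H₀ is not rejected.
H₀ is true (actually the subject is guessing at random (p = 1/4)).
The decision matches the true state — no error.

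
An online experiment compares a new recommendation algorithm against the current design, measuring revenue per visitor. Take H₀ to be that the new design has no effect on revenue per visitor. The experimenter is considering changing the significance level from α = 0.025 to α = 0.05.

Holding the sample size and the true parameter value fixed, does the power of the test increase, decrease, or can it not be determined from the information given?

It increases.

With a larger α the critical value moves toward the center, so more of the Ha sampling distribution lies in the rejection region.
Since power = 1 − β and β decreases, power increases.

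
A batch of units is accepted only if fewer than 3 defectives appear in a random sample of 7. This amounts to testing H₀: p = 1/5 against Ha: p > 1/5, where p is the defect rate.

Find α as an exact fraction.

2313/15625

α = P(reject H₀ | H₀ true) = P(X ≥ 3 | p = 1/5), X ~ Binomial(7, 1/5).
α = 1 − P(X ≤ 2) = 1 − 13312/15625 = 2313/15625.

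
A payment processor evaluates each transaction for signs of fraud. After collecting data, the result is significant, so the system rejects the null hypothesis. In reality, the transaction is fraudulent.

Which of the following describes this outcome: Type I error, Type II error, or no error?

The conventional null hypothesis here is that the transaction is legitimate.
The test rejected a false H₀ — the decision matches the true state.

No error (correct decision).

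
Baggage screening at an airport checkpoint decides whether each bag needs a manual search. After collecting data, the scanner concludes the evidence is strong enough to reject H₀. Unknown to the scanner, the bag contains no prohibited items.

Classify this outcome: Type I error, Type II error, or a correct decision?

The conventional null hypothesis here is that the bag contains no prohibited items.
H₀ was rejected, but H₀ is actually true.
Rejecting a true null hypothesis is a Type I error (false positive).

Type I error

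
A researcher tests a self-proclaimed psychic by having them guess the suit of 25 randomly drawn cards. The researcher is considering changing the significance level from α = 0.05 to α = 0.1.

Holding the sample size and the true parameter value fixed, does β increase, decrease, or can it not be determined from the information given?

It decreases.

A larger α widens the rejection region, so when the alternative is true more outcomes lead to rejection — failing to reject becomes less likely.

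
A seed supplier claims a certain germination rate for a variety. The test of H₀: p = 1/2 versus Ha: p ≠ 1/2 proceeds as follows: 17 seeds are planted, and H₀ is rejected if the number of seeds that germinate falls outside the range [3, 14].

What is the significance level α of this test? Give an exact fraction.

Under H₀, S ~ Binomial(17, 1/2); α is the probability of landing in either tail, P(S ≤ 2) + P(S ≥ 15).
By symmetry, α = 2·P(S ≤ 2) = 2·(1 + 17 + 136)/131072 = 308/131072 = 77/32768.

77/32768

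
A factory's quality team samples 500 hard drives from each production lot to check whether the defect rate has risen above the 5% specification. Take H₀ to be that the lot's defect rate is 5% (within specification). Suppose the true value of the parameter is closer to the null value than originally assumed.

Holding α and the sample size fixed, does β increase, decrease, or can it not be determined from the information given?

A smaller true effect puts the Ha sampling distribution closer to H₀, so more of it falls in the non-rejection region.

It increases.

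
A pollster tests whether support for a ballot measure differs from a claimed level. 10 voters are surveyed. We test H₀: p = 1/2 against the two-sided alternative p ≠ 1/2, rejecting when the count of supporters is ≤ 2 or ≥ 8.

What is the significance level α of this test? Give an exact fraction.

The significance level is the null-hypothesis probability of the rejection region {≤2} ∪ {≥8}.
The two tails are symmetric, so α = 2·(1 + 10 + 45)/2^10 = 112/1024 = 7/64.

7/64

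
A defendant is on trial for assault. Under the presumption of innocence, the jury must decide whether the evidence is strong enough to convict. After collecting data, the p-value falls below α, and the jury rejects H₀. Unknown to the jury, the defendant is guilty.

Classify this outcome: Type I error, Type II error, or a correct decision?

No error — this is a correct decision.

The conventional null hypothesis here is that the defendant is innocent.
The test rejected a false H₀ — the decision matches the true state.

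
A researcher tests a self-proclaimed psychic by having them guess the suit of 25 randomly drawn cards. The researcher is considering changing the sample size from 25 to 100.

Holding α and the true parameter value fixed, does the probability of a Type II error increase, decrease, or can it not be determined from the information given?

Increasing n separates the H₀ and Ha sampling distributions, so under Ha fewer outcomes land in the acceptance region.

It decreases.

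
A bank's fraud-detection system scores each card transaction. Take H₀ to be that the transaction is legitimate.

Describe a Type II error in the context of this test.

A Type II error is failing to reject H₀ when H₀ is false.
Here that means approving the transaction when actually the transaction is fraudulent.

A Type II error would mean concluding that the transaction is legitimate (or at least failing to establish that the transaction is fraudulent) when in fact the transaction is fraudulent.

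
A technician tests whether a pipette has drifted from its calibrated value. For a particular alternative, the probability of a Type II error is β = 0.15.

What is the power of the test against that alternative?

Power = 1 − β = 1 − 0.15 = 0.85.

0.85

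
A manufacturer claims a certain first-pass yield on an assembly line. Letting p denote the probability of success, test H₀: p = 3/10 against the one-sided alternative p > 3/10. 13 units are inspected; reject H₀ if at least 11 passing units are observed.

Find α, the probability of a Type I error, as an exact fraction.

α = P(reject H₀ | H₀ true) = P(S ≥ 11 | p = 3/10), with S ~ Binomial(13, 3/10).
Adding the binomial terms for j = 11 through 13 with p = 3/10 yields 90876411/1250000000000.

90876411/1250000000000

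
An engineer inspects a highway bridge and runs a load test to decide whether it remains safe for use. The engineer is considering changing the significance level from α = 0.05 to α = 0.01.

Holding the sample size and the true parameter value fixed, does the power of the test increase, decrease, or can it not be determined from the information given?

A smaller α moves the rejection region further into the tail. With the alternative true, more outcomes now fall outside the rejection region, so failing to reject becomes more likely.
Since power = 1 − β and β increases, power decreases.

It decreases.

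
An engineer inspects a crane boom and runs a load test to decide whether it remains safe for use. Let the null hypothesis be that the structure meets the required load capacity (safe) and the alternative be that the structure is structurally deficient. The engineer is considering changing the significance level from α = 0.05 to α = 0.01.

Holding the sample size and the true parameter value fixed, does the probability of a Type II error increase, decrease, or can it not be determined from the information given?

It increases.

Lowering α raises the bar for rejection; under Ha, the test now fails to reject on outcomes it previously would have rejected.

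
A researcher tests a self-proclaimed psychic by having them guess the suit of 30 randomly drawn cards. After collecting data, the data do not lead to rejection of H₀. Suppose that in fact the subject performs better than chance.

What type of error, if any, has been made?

Type II error

The conventional null hypothesis here is that the subject is guessing at random (p = 1/4).
H₀ was not rejected, but H₀ is actually false.
Failing to reject a false null hypothesis is a Type II error (false negative).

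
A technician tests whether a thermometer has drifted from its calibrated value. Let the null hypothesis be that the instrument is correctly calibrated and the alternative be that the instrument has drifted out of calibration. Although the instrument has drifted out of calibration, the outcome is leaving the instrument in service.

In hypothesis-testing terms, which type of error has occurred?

'Leaving the instrument in service' corresponds to failing to reject H₀.
H₀ was not rejected but H₀ is false — a Type II error (false negative).

Type II error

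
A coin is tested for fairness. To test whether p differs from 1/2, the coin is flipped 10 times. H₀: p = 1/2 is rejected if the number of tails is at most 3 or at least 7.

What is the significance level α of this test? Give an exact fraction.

11/32

α = P(Y ≤ 3 or Y ≥ 7 | p = 1/2), Y ~ Binomial(10, 1/2).
The two tails are symmetric, so α = 2·(1 + 10 + 45 + 120)/2^10 = 352/1024 = 11/32.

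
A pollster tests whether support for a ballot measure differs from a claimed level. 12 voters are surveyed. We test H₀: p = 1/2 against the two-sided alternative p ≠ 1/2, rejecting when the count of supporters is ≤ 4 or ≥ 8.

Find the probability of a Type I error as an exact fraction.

397/1024

α = P(K ≤ 4 or K ≥ 8 | p = 1/2), K ~ Binomial(12, 1/2).
Each tail has probability (1 + 12 + 66 + 220 + 495)/4096; doubling gives α = 1588/4096 = 397/1024.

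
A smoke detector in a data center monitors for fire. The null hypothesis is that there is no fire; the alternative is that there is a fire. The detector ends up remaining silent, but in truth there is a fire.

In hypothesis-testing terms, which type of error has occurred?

'Remaining silent' corresponds to failing to reject H₀.
H₀ was not rejected but H₀ is false — a Type II error (false negative).

Type II error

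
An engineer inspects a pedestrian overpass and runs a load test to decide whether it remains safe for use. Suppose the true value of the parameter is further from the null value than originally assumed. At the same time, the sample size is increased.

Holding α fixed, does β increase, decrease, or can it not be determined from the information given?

A larger true effect moves the Ha sampling distribution further from the H₀ critical value, making rejection more likely when Ha is true. More data shrinks sampling variability; the test statistic under Ha concentrates further from the null value, making rejection more likely. Both changes push β in the same direction.

It decreases.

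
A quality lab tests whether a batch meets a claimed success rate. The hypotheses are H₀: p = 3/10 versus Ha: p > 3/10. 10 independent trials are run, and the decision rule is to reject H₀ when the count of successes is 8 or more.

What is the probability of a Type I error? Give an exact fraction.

Under H₀, K ~ Binomial(10, 3/10), and α = P(K ≥ 8).
Summing C(10,j)(3/10)^j(7/10)^{10−j} for j = 8,…,10 gives 1987983/1250000000.

1987983/1250000000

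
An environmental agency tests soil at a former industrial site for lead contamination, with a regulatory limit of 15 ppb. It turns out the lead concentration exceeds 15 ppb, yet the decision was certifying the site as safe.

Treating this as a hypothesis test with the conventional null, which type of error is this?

Type II error

The null hypothesis here is that the lead concentration is at or below 15 ppb (safe).
'Certifying the site as safe' corresponds to failing to reject H₀.
H₀ was not rejected but H₀ is false — a Type II error (false negative).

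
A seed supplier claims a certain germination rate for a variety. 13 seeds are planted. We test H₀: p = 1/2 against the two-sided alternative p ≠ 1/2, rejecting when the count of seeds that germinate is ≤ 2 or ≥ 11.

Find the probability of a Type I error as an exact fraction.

23/1024

The significance level is the null-hypothesis probability of the rejection region {≤2} ∪ {≥11}.
Each tail has probability (1 + 13 + 78)/8192; doubling gives α = 184/8192 = 23/1024.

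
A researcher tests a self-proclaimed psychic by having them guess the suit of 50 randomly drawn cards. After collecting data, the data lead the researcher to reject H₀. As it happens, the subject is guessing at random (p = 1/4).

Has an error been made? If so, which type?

The conventional null hypothesis here is that the subject is guessing at random (p = 1/4).
H₀ was rejected, but H₀ is actually true.
Rejecting a true null hypothesis is a Type I error (false positive).

Type I error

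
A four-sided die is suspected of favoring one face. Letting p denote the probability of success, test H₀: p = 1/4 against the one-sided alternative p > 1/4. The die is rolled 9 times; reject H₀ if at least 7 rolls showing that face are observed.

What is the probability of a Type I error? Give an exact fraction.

11/8192

Under H₀, X ~ Binomial(9, 1/4), and α = P(X ≥ 7).
Summing C(9,j)(1/4)^j(3/4)^{9−j} for j = 7,…,9 gives 11/8192.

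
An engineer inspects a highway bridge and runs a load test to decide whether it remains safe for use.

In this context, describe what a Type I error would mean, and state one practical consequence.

With the conventional null hypothesis that the structure meets the required load capacity (safe):
A Type I error is rejecting H₀ when H₀ is true.
Here that means closing the structure for repairs when actually the structure meets the required load capacity (safe).

A Type I error would mean concluding that the structure is structurally deficient when in fact the structure meets the required load capacity (safe). Consequence: a sound structure is closed unnecessarily, at significant cost and disruption.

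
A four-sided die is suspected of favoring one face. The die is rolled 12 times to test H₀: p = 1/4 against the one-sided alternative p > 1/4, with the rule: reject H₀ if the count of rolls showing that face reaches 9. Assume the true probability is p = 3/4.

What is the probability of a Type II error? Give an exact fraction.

5892517/16777216

Under the alternative p = 3/4, K ~ Binomial(12, 3/4); β is the probability the test does not reject, P(K < 9).
Adding the binomial probabilities P(K=0)+…+P(K=8) at p = 3/4 gives 5892517/16777216.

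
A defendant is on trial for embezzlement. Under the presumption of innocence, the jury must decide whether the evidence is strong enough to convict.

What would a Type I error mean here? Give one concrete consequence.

With the conventional null hypothesis that the defendant is innocent:
A Type I error is rejecting H₀ when H₀ is true.
Here that means convicting the defendant when actually the defendant is innocent.

A Type I error would mean concluding that the defendant is guilty when in fact the defendant is innocent. Consequence: an innocent person is convicted and punished.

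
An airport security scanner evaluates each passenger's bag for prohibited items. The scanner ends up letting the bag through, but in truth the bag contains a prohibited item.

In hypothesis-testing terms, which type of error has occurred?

The null hypothesis here is that the bag contains no prohibited items.
'Letting the bag through' corresponds to failing to reject H₀.
H₀ was not rejected but H₀ is false — a Type II error (false negative).

Type II error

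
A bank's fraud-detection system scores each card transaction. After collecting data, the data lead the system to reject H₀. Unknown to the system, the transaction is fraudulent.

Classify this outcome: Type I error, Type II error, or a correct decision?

No error (correct decision).

The conventional null hypothesis here is that the transaction is legitimate.
The test rejected a false H₀ — the decision matches the true state.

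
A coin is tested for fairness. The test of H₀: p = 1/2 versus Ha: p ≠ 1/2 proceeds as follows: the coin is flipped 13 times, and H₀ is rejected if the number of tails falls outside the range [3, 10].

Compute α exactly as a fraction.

23/1024

Under H₀, X ~ Binomial(13, 1/2); α is the probability of landing in either tail, P(X ≤ 2) + P(X ≥ 11).
By symmetry, α = 2·P(X ≤ 2) = 2·(1 + 13 + 78)/8192 = 184/8192 = 23/1024.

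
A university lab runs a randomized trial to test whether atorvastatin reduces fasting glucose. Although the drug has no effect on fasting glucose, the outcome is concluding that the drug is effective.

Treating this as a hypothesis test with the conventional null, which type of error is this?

The null hypothesis here is that the drug has no effect on fasting glucose.
'Concluding that the drug is effective' corresponds to rejecting H₀.
H₀ was rejected but H₀ is true — a Type I error (false positive).

Type I error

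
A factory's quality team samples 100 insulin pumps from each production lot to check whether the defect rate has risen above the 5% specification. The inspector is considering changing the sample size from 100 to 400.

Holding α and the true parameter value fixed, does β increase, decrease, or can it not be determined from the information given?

Increasing n separates the H₀ and Ha sampling distributions, so under Ha fewer outcomes land in the acceptance region.

It decreases.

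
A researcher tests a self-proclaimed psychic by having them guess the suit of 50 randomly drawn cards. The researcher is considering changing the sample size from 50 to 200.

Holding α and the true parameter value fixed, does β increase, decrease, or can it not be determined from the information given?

It decreases.

Increasing n separates the H₀ and Ha sampling distributions, so under Ha fewer outcomes land in the acceptance region.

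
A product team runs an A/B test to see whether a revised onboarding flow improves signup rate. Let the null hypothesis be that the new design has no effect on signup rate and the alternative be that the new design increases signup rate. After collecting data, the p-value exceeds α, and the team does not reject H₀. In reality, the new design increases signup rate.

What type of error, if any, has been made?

H₀ was not rejected, but H₀ is actually false.
Failing to reject a false null hypothesis is a Type II error (false negative).

Type II error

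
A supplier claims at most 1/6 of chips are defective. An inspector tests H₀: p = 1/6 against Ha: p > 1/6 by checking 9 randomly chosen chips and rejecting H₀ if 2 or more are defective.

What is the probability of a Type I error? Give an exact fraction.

α = P(reject H₀ | H₀ true) = P(X ≥ 2 | p = 1/6), X ~ Binomial(9, 1/6).
α = 1 − P(X ≤ 1) = 1 − 2734375/5038848 = 2304473/5038848.

2304473/5038848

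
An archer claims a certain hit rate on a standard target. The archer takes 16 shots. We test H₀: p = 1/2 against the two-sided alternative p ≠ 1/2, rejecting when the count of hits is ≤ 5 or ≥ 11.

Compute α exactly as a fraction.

α = P(X ≤ 5 or X ≥ 11 | p = 1/2), X ~ Binomial(16, 1/2).
The two tails are symmetric, so α = 2·(1 + 16 + 120 + 560 + 1820 + 4368)/2^16 = 13770/65536 = 6885/32768.

6885/32768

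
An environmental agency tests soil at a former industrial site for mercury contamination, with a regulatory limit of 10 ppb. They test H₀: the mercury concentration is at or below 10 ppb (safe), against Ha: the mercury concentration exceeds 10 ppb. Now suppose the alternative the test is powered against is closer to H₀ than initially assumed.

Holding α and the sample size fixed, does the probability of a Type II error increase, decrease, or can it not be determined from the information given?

It increases.

When the true parameter is near the null value, the test has a harder time distinguishing Ha from H₀.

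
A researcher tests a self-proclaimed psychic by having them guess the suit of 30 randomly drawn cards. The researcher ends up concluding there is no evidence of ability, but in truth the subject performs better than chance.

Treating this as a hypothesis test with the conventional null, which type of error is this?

The null hypothesis here is that the subject is guessing at random (p = 1/4).
'Concluding there is no evidence of ability' corresponds to failing to reject H₀.
H₀ was not rejected but H₀ is false — a Type II error (false negative).

Type II error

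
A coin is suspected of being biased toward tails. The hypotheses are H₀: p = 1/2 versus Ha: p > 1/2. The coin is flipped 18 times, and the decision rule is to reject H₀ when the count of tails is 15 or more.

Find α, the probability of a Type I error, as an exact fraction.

247/65536

The Type I error probability is α = P(K ≥ 15) computed under H₀, where K ~ Binomial(18, 1/2).
Summing the upper tail: (816 + 153 + 18 + 1) / 2^18 = 988/262144 = 247/65536.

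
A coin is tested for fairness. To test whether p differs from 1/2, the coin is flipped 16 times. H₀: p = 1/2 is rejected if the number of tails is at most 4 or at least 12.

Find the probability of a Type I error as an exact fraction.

Under H₀, K ~ Binomial(16, 1/2); α is the probability of landing in either tail, P(K ≤ 4) + P(K ≥ 12).
By symmetry, α = 2·P(K ≤ 4) = 2·(1 + 16 + 120 + 560 + 1820)/65536 = 5034/65536 = 2517/32768.

2517/32768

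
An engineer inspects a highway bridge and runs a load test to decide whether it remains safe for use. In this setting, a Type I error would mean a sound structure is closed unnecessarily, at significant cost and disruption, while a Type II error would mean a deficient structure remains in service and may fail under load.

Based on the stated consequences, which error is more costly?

Type II error

The Type II consequence (a deficient structure remains in service and may fail under load) is more severe than the Type I consequence (a sound structure is closed unnecessarily, at significant cost and disruption).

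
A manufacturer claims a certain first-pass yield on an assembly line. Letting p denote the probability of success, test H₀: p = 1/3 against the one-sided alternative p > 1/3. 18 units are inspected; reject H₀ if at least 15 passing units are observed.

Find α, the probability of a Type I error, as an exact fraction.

7177/387420489

α = P(reject H₀ | H₀ true) = P(S ≥ 15 | p = 1/3), with S ~ Binomial(18, 1/3).
P(S ≥ 15) = Σ_{j=15}^{18} C(18,j)·(1/3)^j·(2/3)^{18-j} = 7177/387420489.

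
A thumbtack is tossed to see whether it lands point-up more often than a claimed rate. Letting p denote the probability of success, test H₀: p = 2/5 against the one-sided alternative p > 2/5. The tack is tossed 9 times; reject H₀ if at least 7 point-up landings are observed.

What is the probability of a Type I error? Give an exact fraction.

48896/1953125

α = P(reject H₀ | H₀ true) = P(X ≥ 7 | p = 2/5), with X ~ Binomial(9, 2/5).
P(X ≥ 7) = Σ_{j=7}^{9} C(9,j)·(2/5)^j·(3/5)^{9-j} = 48896/1953125.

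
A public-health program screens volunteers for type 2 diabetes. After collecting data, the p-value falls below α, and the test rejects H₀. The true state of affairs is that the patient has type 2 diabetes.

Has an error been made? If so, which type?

The conventional null hypothesis here is that the patient does not have type 2 diabetes.
The test rejected a false H₀ — the decision matches the true state.

No error — this is a correct decision.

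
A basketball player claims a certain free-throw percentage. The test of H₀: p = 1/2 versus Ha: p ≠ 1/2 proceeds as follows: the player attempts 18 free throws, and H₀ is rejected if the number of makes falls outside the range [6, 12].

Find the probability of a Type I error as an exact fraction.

1577/16384

The significance level is the null-hypothesis probability of the rejection region {≤5} ∪ {≥13}.
Each tail has probability (1 + 18 + 153 + 816 + 3060 + 8568)/262144; doubling gives α = 25232/262144 = 1577/16384.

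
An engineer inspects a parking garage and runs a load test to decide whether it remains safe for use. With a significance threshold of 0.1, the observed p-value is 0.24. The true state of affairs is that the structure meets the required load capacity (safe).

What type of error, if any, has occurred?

The conventional null hypothesis is that the structure meets the required load capacity (safe).
Since p = 0.24 ≥ α = 0.1, H₀ is not rejected.
H₀ is true (actually the structure meets the required load capacity (safe)).
The decision matches the true state — no error.

No error (correct decision).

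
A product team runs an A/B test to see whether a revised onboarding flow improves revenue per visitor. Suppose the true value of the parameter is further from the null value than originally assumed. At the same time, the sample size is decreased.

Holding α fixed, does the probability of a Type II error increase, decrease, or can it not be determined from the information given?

The first change alone would make β decrease; the second alone would make β increase. Which effect dominates depends on the magnitudes, which are not given.

Cannot be determined from the information given.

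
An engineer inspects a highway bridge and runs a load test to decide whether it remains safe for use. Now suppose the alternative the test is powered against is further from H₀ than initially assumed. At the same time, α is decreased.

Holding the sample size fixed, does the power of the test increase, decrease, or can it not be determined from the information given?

The first change alone would make β decrease; the second alone would make β increase. Which effect dominates depends on the magnitudes, which are not given.
Since power = 1 − β, the effect on power is likewise indeterminate.

Cannot be determined from the information given.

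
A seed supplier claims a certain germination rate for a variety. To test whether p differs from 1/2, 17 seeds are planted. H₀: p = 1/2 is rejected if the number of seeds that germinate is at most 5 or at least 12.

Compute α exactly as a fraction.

Under H₀, K ~ Binomial(17, 1/2); α is the probability of landing in either tail, P(K ≤ 5) + P(K ≥ 12).
Each tail has probability (1 + 17 + 136 + 680 + 2380 + 6188)/131072; doubling gives α = 18804/131072 = 4701/32768.

4701/32768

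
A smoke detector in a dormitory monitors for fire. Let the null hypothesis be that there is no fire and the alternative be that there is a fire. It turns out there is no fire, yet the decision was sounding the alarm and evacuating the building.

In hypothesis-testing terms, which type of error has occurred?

'Sounding the alarm and evacuating the building' corresponds to rejecting H₀.
H₀ was rejected but H₀ is true — a Type I error (false positive).

Type I error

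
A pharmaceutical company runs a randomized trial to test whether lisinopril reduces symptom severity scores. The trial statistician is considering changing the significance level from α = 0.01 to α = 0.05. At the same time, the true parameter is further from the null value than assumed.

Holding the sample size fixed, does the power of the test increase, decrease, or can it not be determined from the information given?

It increases.

A larger α widens the rejection region, so when the alternative is true more outcomes lead to rejection — failing to reject becomes less likely. A bigger departure from H₀ is easier for the test to detect, so it fails to reject less often. Both changes push β in the same direction.
Since power = 1 − β and β decreases, power increases.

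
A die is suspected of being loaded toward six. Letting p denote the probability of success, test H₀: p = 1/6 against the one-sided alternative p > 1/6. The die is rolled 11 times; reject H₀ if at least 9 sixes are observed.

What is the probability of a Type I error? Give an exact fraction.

53/13436928

α = P(reject H₀ | H₀ true) = P(S ≥ 9 | p = 1/6), with S ~ Binomial(11, 1/6).
Adding the binomial terms for j = 9 through 11 with p = 1/6 yields 53/13436928.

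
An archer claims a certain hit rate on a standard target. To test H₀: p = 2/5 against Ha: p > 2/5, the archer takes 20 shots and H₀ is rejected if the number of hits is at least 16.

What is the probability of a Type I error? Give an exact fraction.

α = P(reject H₀ | H₀ true) = P(S ≥ 16 | p = 2/5), with S ~ Binomial(20, 2/5).
Summing C(20,j)(2/5)^j(3/5)^{20−j} for j = 16,…,20 gives 30234443776/95367431640625.

30234443776/95367431640625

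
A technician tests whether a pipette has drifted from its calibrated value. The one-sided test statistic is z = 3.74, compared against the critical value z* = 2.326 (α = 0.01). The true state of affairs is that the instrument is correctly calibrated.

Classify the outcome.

Type I error

The conventional null hypothesis is that the instrument is correctly calibrated.
Since z = 3.74 > z* = 2.326, H₀ is rejected.
H₀ is true (actually the instrument is correctly calibrated).
Rejecting a true H₀ is a Type I error.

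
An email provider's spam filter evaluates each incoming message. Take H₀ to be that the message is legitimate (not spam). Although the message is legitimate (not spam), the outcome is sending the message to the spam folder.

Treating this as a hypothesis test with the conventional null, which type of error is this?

Type I error

'Sending the message to the spam folder' corresponds to rejecting H₀.
H₀ was rejected but H₀ is true — a Type I error (false positive).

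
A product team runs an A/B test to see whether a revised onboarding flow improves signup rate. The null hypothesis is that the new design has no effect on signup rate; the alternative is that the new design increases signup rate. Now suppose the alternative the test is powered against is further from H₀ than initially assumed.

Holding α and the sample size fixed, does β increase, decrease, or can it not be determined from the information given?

It decreases.

A bigger departure from H₀ is easier for the test to detect, so it fails to reject less often.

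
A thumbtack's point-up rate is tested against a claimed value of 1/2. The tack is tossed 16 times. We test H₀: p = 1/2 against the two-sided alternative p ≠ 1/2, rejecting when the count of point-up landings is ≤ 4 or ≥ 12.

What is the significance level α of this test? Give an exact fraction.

2517/32768

Under H₀, S ~ Binomial(16, 1/2); α is the probability of landing in either tail, P(S ≤ 4) + P(S ≥ 12).
Each tail has probability (1 + 16 + 120 + 560 + 1820)/65536; doubling gives α = 5034/65536 = 2517/32768.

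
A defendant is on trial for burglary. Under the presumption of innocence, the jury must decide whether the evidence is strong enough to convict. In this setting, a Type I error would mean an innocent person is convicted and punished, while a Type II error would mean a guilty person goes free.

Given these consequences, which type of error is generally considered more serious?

Type I error

The Type I consequence (an innocent person is convicted and punished) is more severe than the Type II consequence (a guilty person goes free).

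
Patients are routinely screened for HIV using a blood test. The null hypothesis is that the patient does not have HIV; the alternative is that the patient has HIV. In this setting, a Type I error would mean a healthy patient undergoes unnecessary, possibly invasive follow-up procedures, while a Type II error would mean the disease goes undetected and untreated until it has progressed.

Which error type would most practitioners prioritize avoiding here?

Type II error

The Type II consequence (the disease goes undetected and untreated until it has progressed) is more severe than the Type I consequence (a healthy patient undergoes unnecessary, possibly invasive follow-up procedures).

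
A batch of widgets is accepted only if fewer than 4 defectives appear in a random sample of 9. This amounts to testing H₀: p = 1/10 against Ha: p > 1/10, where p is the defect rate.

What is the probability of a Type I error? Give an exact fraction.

4165547/500000000

Under H₀, Y ~ Binomial(9, 1/10); the Type I error rate is P(Y ≥ 4).
α = 1 − P(Y ≤ 3) = 1 − 495834453/500000000 = 4165547/500000000.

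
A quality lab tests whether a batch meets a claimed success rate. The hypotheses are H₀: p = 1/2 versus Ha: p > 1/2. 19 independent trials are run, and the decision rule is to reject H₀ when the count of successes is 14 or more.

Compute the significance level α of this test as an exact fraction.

α = P(reject H₀ | H₀ true) = P(X ≥ 14 | p = 1/2), with X ~ Binomial(19, 1/2).
That's C(19,14) + C(19,15) + C(19,16) + C(19,17) + C(19,18) + C(19,19) over 2^19, i.e. (11628 + 3876 + 969 + 171 + 19 + 1)/524288 = 16664/524288 = 2083/65536.

2083/65536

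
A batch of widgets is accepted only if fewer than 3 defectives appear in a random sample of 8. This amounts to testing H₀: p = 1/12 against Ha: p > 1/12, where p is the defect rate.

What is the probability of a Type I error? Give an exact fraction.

α = P(reject H₀ | H₀ true) = P(S ≥ 3 | p = 1/12), S ~ Binomial(8, 1/12).
Computing the lower-tail complement: 1 − 139953319/143327232 = 3373913/143327232.

3373913/143327232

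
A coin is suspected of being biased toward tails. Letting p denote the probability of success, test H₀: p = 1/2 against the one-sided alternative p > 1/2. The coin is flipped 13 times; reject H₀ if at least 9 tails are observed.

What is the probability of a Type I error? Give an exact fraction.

1093/8192

The Type I error probability is α = P(X ≥ 9) computed under H₀, where X ~ Binomial(13, 1/2).
That's C(13,9) + C(13,10) + C(13,11) + C(13,12) + C(13,13) over 2^13, i.e. (715 + 286 + 78 + 13 + 1)/8192 = 1093/8192.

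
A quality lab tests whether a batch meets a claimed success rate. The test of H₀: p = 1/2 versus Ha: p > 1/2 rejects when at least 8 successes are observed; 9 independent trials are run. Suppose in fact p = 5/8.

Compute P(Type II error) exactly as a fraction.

Under the alternative p = 5/8, Y ~ Binomial(9, 5/8); β is the probability the test does not reject, P(Y < 8).
Equivalently, β = 1 − P(Y ≥ 8) = 3803679/4194304.

3803679/4194304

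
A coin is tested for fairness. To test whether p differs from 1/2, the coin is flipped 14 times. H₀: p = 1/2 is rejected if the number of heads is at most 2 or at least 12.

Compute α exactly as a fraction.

α = P(K ≤ 2 or K ≥ 12 | p = 1/2), K ~ Binomial(14, 1/2).
By symmetry, α = 2·P(K ≤ 2) = 2·(1 + 14 + 91)/16384 = 212/16384 = 53/4096.

53/4096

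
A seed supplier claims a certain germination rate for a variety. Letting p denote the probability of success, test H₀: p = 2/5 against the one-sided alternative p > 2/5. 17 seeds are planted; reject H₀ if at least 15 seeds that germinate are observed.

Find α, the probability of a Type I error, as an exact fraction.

The Type I error probability is α = P(K ≥ 15) computed under H₀, where K ~ Binomial(17, 2/5).
P(K ≥ 15) = Σ_{j=15}^{17} C(17,j)·(2/5)^j·(3/5)^{17-j} = 8716288/152587890625.

8716288/152587890625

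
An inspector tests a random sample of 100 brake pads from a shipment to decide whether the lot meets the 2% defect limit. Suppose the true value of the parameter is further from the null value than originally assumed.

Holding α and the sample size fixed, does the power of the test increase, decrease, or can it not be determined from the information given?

It increases.

A larger true effect moves the Ha sampling distribution further from the H₀ critical value, making rejection more likely when Ha is true.
Since power = 1 − β and β decreases, power increases.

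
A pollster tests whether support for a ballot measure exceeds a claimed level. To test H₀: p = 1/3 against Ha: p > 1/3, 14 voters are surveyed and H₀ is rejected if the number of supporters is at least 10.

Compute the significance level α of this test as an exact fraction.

19321/4782969

The Type I error probability is α = P(K ≥ 10) computed under H₀, where K ~ Binomial(14, 1/3).
P(K ≥ 10) = Σ_{j=10}^{14} C(14,j)·(1/3)^j·(2/3)^{14-j} = 19321/4782969.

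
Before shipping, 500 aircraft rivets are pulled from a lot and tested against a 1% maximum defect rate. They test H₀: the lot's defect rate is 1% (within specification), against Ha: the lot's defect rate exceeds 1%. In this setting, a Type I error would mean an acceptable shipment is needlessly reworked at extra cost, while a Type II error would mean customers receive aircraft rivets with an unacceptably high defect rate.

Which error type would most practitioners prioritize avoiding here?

Type II error

The Type II consequence (customers receive aircraft rivets with an unacceptably high defect rate) is more severe than the Type I consequence (an acceptable shipment is needlessly reworked at extra cost).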